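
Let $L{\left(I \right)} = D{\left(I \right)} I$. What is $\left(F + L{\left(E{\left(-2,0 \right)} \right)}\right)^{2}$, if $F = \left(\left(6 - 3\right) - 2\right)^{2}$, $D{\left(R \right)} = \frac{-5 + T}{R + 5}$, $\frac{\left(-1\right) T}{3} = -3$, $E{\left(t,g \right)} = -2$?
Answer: $\frac{25}{9} \approx 2.7778$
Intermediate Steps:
$T = 9$ ($T = \left(-3\right) \left(-3\right) = 9$)
$D{\left(R \right)} = \frac{4}{5 + R}$ ($D{\left(R \right)} = \frac{-5 + 9}{R + 5} = \frac{4}{5 + R}$)
$L{\left(I \right)} = \frac{4 I}{5 + I}$ ($L{\left(I \right)} = \frac{4}{5 + I} I = \frac{4 I}{5 + I}$)
$F = 1$ ($F = \left(3 - 2\right)^{2} = 1^{2} = 1$)
$\left(F + L{\left(E{\left(-2,0 \right)} \right)}\right)^{2} = \left(1 + 4 \left(-2\right) \frac{1}{5 - 2}\right)^{2} = \left(1 + 4 \left(-2\right) \frac{1}{3}\right)^{2} = \left(1 - \frac{8}{3}\right)^{2} = \left(- \frac{5}{3}\right)^{2} = \frac{25}{9}$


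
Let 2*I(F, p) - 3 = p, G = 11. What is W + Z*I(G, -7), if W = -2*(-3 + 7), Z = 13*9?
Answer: -242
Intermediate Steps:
I(F, p) = 3/2 + p/2
Z = 117
W = -8 (W = -2*4 = -8)
W + Z*I(G, -7) = -8 + 117*(3/2 + (1/2)*(-7)) = -8 + 117*(3/2 - 7/2) = -8 + 117*(-2) = -8 - 234 = -242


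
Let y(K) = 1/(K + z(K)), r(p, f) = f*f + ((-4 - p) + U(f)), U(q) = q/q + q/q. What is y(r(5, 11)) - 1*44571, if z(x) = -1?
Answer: -5036522/113 ≈ -44571.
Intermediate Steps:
U(q) = 2 (U(q) = 1 + 1 = 2)
r(p, f) = -2 + f**2 - p (r(p, f) = f*f + ((-4 - p) + 2) = f**2 + (-2 - p) = -2 + f**2 - p)
y(K) = 1/(-1 + K) (y(K) = 1/(K - 1) = 1/(-1 + K))
y(r(5, 11)) - 1*44571 = 1/(-1 + (-2 + 11**2 - 1*5)) - 1*44571 = 1/(-1 + (-2 + 121 - 5)) - 44571 = 1/(-1 + 114) - 44571 = 1/113 - 44571 = -5036522/113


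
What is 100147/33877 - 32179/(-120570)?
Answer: 13164851773/4084549890 ≈ 3.2231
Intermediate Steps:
100147/33877 - 32179/(-120570) = 100147*(1/33877) - 32179*(-1/120570) = 100147/33877 + 32179/120570 = 13164851773/4084549890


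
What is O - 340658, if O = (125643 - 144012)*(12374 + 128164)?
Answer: -2581883180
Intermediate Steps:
O = -2581542522 (O = -18369*140538 = -2581542522)
O - 340658 = -2581542522 - 340658 = -2581883180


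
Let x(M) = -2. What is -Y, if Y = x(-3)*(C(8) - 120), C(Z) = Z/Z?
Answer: -238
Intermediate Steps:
C(Z) = 1
Y = 238 (Y = -2*(1 - 120) = -2*(-119) = 238)
-Y = -1*238 = -238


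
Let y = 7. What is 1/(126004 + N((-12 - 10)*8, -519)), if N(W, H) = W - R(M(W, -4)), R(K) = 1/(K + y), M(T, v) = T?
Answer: 169/21264933 ≈ 7.9474e-6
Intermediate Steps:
R(K) = 1/(7 + K) (R(K) = 1/(K + 7) = 1/(7 + K))
N(W, H) = W - 1/(7 + W)
1/(126004 + N((-12 - 10)*8, -519)) = 1/(126004 + (-1 + ((-12 - 10)*8)*(7 + (-12 - 10)*8))/(7 + (-12 - 10)*8)) = 1/(126004 + (-1 + (-22*8)*(7 - 22*8))/(7 - 22*8)) = 1/(126004 + (-1 - 176*(7 - 176))/(7 - 176)) = 1/(126004 + (-1 - 176*(-169))/(-169)) = 1/(126004 - (-1 + 29744)/169) = 1/(126004 - 1/169*29743) = 1/(126004 - 29743/169) = 1/(21264933/169) = 169/21264933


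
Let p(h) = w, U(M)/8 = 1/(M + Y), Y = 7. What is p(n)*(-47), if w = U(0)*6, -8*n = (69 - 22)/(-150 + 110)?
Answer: -2256/7 ≈ -322.29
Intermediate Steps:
U(M) = 8/(7 + M) (U(M) = 8/(M + 7) = 8/(7 + M))
n = 47/320 (n = -(69 - 22)/(8*(-150 + 110)) = -47/(8*(-40)) = -47*(-1)/(8*40) = -⅛*(-47/40) = 47/320 ≈ 0.14687)
w = 48/7 (w = (8/(7 + 0))*6 = (8/7)*6 = 48/7 ≈ 6.8571)
p(h) = 48/7
p(n)*(-47) = (48/7)*(-47) = -2256/7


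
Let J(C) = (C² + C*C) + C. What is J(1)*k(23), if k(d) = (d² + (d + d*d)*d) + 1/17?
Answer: 674478/17 ≈ 39675.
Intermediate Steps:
J(C) = C + 2*C² (J(C) = (C² + C²) + C = 2*C² + C = C + 2*C²)
k(d) = 1/17 + d² + d*(d + d²) (k(d) = (d² + (d + d²)*d) + 1/17 = (d² + d*(d + d²)) + 1/17 = 1/17 + d² + d*(d + d²))
J(1)*k(23) = (1*(1 + 2*1))*(1/17 + 23³ + 2*23²) = (1*(1 + 2))*(1/17 + 12167 + 2*529) = (1*3)*(1/17 + 12167 + 1058) = 3*(224826/17) = 674478/17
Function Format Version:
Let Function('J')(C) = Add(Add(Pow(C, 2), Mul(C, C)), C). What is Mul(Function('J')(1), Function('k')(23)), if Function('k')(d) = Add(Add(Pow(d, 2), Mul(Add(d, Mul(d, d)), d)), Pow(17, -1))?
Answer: Rational(674478, 17) ≈ 39675.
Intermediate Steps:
Function('J')(C) = Add(C, Mul(2, Pow(C, 2))) (Function('J')(C) = Add(Add(Pow(C, 2), Pow(C, 2)), C) = Add(Mul(2, Pow(C, 2)), C) = Add(C, Mul(2, Pow(C, 2))))
Function('k')(d) = Add(Rational(1, 17), Pow(d, 2), Mul(d, Add(d, Pow(d, 2)))) (Function('k')(d) = Add(Add(Pow(d, 2), Mul(Add(d, Pow(d, 2)), d)), Rational(1, 17)) = Add(Add(Pow(d, 2), Mul(d, Add(d, Pow(d, 2)))), Rational(1, 17)) = Add(Rational(1, 17), Pow(d, 2), Mul(d, Add(d, Pow(d, 2)))))
Mul(Function('J')(1), Function('k')(23)) = Mul(Mul(1, Add(1, Mul(2, 1))), Add(Rational(1, 17), Pow(23, 3), Mul(2, Pow(23, 2)))) = Mul(Mul(1, Add(1, 2)), Add(Rational(1, 17), 12167, Mul(2, 529))) = Mul(Mul(1, 3), Add(Rational(1, 17), 12167, 1058)) = Mul(3, Rational(224826, 17)) = Rational(674478, 17)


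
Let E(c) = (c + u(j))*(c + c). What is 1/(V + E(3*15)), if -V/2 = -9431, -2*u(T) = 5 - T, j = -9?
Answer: 1/22282 ≈ 4.4879e-5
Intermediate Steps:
u(T) = -5/2 + T/2 (u(T) = -(5 - T)/2 = -5/2 + T/2)
V = 18862 (V = -2*(-9431) = 18862)
E(c) = 2*c*(-7 + c) (E(c) = (c + (-5/2 + (1/2)*(-9)))*(c + c) = (c + (-5/2 - 9/2))*(2*c) = (c - 7)*(2*c) = (-7 + c)*(2*c) = 2*c*(-7 + c))
1/(V + E(3*15)) = 1/(18862 + 2*(3*15)*(-7 + 3*15)) = 1/(18862 + 2*45*(-7 + 45)) = 1/(18862 + 2*45*38) = 1/(18862 + 3420) = 1/22282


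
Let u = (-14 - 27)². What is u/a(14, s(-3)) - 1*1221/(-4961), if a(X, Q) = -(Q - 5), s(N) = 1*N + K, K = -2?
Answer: 759241/4510 ≈ 168.35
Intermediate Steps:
u = 1681 (u = (-41)² = 1681)
s(N) = -2 + N (s(N) = 1*N - 2 = N - 2 = -2 + N)
a(X, Q) = 5 - Q (a(X, Q) = -(-5 + Q) = 5 - Q)
u/a(14, s(-3)) - 1*1221/(-4961) = 1681/(5 - (-2 - 3)) - 1*1221/(-4961) = 1681/(5 - 1*(-5)) - 1221*(-1/4961) = 1681/(5 + 5) + 111/451 = 1681/10 + 111/451 = 759241/4510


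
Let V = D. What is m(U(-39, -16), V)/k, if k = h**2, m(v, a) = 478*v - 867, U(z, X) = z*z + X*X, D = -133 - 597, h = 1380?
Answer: 36893/82800 ≈ 0.44557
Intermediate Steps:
D = -730
U(z, X) = X**2 + z**2 (U(z, X) = z**2 + X**2 = X**2 + z**2)
V = -730
m(v, a) = -867 + 478*v
k = 1904400 (k = 1380**2 = 1904400)
m(U(-39, -16), V)/k = (-867 + 478*((-16)**2 + (-39)**2))/1904400 = (-867 + 478*(256 + 1521))*(1/1904400) = (-867 + 478*1777)*(1/1904400) = (-867 + 849406)*(1/1904400) = 848539*(1/1904400) = 36893/82800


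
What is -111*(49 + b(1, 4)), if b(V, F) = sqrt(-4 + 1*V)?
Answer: -5439 - 111*I*sqrt(3) ≈ -5439.0 - 192.26*I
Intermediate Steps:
b(V, F) = sqrt(-4 + V)
-111*(49 + b(1, 4)) = -111*(49 + sqrt(-4 + 1)) = -111*(49 + sqrt(-3)) = -111*(49 + I*sqrt(3)) = -5439 - 111*I*sqrt(3)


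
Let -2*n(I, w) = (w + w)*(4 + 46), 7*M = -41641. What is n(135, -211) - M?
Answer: 115491/7 ≈ 16499.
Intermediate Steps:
M = -41641/7 (M = (1/7)*(-41641) = -41641/7 ≈ -5948.7)
n(I, w) = -50*w (n(I, w) = -(w + w)*(4 + 46)/2 = -2*w*50/2 = -50*w)
n(135, -211) - M = -50*(-211) - 1*(-41641/7) = 10550 + 41641/7 = 115491/7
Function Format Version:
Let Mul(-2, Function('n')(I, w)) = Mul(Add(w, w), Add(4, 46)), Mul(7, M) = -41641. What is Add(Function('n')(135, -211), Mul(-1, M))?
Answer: Rational(115491, 7) ≈ 16499.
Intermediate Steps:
M = Rational(-41641, 7) (M = Mul(Rational(1, 7), -41641) = Rational(-41641, 7) ≈ -5948.7)
Function('n')(I, w) = Mul(-50, w) (Function('n')(I, w) = Mul(Rational(-1, 2), Mul(Add(w, w), Add(4, 46))) = Mul(Rational(-1, 2), Mul(Mul(2, w), 50)) = Mul(Rational(-1, 2), Mul(100, w)) = Mul(-50, w))
Add(Function('n')(135, -211), Mul(-1, M)) = Add(Mul(-50, -211), Mul(-1, Rational(-41641, 7))) = Add(10550, Rational(41641, 7)) = Rational(115491, 7)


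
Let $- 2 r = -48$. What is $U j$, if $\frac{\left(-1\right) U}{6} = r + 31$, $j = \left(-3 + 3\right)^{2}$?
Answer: $0$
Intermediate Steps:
$r = 24$ ($r = \left(- \frac{1}{2}\right) \left(-48\right) = 24$)
$j = 0$ ($j = 0^{2} = 0$)
$U = -330$ ($U = - 6 \left(24 + 31\right) = \left(-6\right) 55 = -330$)
$U j = \left(-330\right) 0 = 0$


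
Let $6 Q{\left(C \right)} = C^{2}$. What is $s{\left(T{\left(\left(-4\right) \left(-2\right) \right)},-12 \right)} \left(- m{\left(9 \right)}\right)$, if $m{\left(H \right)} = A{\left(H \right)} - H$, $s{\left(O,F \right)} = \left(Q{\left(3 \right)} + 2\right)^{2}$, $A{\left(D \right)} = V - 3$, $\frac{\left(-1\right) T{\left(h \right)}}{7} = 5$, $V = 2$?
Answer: $\frac{245}{2} \approx 122.5$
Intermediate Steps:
$T{\left(h \right)} = -35$ ($T{\left(h \right)} = \left(-7\right) 5 = -35$)
$Q{\left(C \right)} = \frac{C^{2}}{6}$
$A{\left(D \right)} = -1$ ($A{\left(D \right)} = 2 - 3 = -1$)
$s{\left(O,F \right)} = \frac{49}{4}$ ($s{\left(O,F \right)} = \left(\frac{3^{2}}{6} + 2\right)^{2} = \left(\frac{1}{6} \cdot 9 + 2\right)^{2} = \left(\frac{3}{2} + 2\right)^{2} = \left(\frac{7}{2}\right)^{2} = \frac{49}{4}$)
$m{\left(H \right)} = -1 - H$
$s{\left(T{\left(\left(-4\right) \left(-2\right) \right)},-12 \right)} \left(- m{\left(9 \right)}\right) = \frac{49 \left(- (-1 - 9)\right)}{4} = \frac{49 \left(\left(-1\right) \left(-10\right)\right)}{4} = \frac{49}{4} \cdot 10 = \frac{245}{2}$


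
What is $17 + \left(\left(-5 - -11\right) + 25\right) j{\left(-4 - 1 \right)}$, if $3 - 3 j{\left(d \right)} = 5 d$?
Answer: $\frac{919}{3} \approx 306.33$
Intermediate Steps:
$j{\left(d \right)} = 1 - \frac{5 d}{3}$
$17 + \left(\left(-5 - -11\right) + 25\right) j{\left(-4 - 1 \right)} = 17 + \left(\left(-5 - -11\right) + 25\right) \left(1 - \frac{5 \left(-4 - 1\right)}{3}\right) = 17 + \left(\left(-5 + 11\right) + 25\right) \left(1 - \frac{5 \left(-4 - 1\right)}{3}\right) = 17 + \left(6 + 25\right) \left(1 - - \frac{25}{3}\right) = 17 + 31 \left(1 + \frac{25}{3}\right) = 17 + 31 \cdot \frac{28}{3} = 17 + \frac{868}{3} = \frac{919}{3}$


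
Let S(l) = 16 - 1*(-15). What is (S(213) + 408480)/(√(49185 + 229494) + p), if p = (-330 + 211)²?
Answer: 5784924271/200255242 - 408511*√278679/200255242 ≈ 27.811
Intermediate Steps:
S(l) = 31 (S(l) = 16 + 15 = 31)
p = 14161 (p = (-119)² = 14161)
(S(213) + 408480)/(√(49185 + 229494) + p) = (31 + 408480)/(√(49185 + 229494) + 14161) = 408511/(√278679 + 14161) = 408511/(14161 + √278679)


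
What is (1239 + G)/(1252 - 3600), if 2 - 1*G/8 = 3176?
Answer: 24153/2348 ≈ 10.287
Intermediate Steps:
G = -25392 (G = 16 - 8*3176 = 16 - 25408 = -25392)
(1239 + G)/(1252 - 3600) = (1239 - 25392)/(1252 - 3600) = -24153/(-2348) = -24153*(-1/2348) = 24153/2348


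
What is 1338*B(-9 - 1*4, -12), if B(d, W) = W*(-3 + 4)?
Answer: -16056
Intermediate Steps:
B(d, W) = W (B(d, W) = W*1 = W)
1338*B(-9 - 1*4, -12) = 1338*(-12) = -16056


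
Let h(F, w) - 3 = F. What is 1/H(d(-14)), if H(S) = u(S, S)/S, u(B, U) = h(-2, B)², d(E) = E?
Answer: -14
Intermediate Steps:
h(F, w) = 3 + F
u(B, U) = 1 (u(B, U) = (3 - 2)² = 1² = 1)
H(S) = 1/S
1/H(d(-14)) = 1/(1/(-14)) = 1/(-1/14) = -14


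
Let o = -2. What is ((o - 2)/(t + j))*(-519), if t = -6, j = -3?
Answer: -692/3 ≈ -230.67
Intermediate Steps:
((o - 2)/(t + j))*(-519) = ((-2 - 2)/(-6 - 3))*(-519) = -4/(-9)*(-519) = -4*(-⅑)*(-519) = (4/9)*(-519) = -692/3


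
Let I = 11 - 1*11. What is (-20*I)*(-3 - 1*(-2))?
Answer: 0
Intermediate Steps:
I = 0 (I = 11 - 11 = 0)
(-20*I)*(-3 - 1*(-2)) = (-20*0)*(-3 - 1*(-2)) = 0*(-3 + 2) = 0*(-1) = 0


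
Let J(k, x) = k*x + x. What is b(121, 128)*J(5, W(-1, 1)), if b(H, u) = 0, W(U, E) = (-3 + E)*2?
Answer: 0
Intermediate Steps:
W(U, E) = -6 + 2*E
J(k, x) = x + k*x
b(121, 128)*J(5, W(-1, 1)) = 0*((-6 + 2*1)*(1 + 5)) = 0*((-6 + 2)*6) = 0*(-4*6) = 0*(-24) = 0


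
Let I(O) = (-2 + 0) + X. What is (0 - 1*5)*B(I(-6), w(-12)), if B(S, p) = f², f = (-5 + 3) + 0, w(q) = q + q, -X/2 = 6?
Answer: -20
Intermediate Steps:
X = -12 (X = -2*6 = -12)
w(q) = 2*q
I(O) = -14 (I(O) = (-2 + 0) - 12 = -2 - 12 = -14)
f = -2 (f = -2 + 0 = -2)
B(S, p) = 4 (B(S, p) = (-2)² = 4)
(0 - 1*5)*B(I(-6), w(-12)) = (0 - 1*5)*4 = (0 - 5)*4 = -5*4 = -20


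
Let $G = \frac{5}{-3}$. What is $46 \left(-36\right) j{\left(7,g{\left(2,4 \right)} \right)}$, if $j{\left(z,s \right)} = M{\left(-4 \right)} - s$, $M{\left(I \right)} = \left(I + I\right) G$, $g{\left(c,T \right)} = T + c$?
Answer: $-12144$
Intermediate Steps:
$G = - \frac{5}{3}$ ($G = 5 \left(- \frac{1}{3}\right) = - \frac{5}{3} \approx -1.6667$)
$M{\left(I \right)} = - \frac{10 I}{3}$ ($M{\left(I \right)} = \left(I + I\right) \left(- \frac{5}{3}\right) = 2 I \left(- \frac{5}{3}\right) = - \frac{10 I}{3}$)
$j{\left(z,s \right)} = \frac{40}{3} - s$ ($j{\left(z,s \right)} = \left(- \frac{10}{3}\right) \left(-4\right) - s = \frac{40}{3} - s$)
$46 \left(-36\right) j{\left(7,g{\left(2,4 \right)} \right)} = 46 \left(-36\right) \left(\frac{40}{3} - \left(4 + 2\right)\right) = - 1656 \left(\frac{40}{3} - 6\right) = \left(-1656\right) \frac{22}{3} = -12144$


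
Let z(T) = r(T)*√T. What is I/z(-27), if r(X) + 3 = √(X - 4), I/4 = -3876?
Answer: 5168*√3/(3*(√31 + 3*I)) ≈ 415.32 - 223.78*I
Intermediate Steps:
I = -15504 (I = 4*(-3876) = -15504)
r(X) = -3 + √(-4 + X) (r(X) = -3 + √(X - 4) = -3 + √(-4 + X))
z(T) = √T*(-3 + √(-4 + T)) (z(T) = (-3 + √(-4 + T))*√T = √T*(-3 + √(-4 + T)))
I/z(-27) = -15504*(-I*√3/(9*(-3 + √(-4 - 27)))) = -15504*(-I*√3/(9*(-3 + √(-31)))) = -15504*(-I*√3/(9*(-3 + I*√31))) = -(-5168)*I*√3/(3*(-3 + I*√31)) = 5168*I*√3/(3*(-3 + I*√31))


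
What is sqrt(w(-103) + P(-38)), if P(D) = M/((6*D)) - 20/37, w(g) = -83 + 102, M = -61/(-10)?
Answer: sqrt(32794591470)/42180 ≈ 4.2933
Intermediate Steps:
M = 61/10 (M = -61*(-1/10) = 61/10 ≈ 6.1000)
w(g) = 19
P(D) = -20/37 + 61/(60*D) (P(D) = 61/(10*((6*D))) - 20/37 = 61*(1/(6*D))/10 - 20*1/37 = 61/(60*D) - 20/37 = -20/37 + 61/(60*D))
sqrt(w(-103) + P(-38)) = sqrt(19 + (1/2220)*(2257 - 1200*(-38))/(-38)) = sqrt(19 + (1/2220)*(-1/38)*(2257 + 45600)) = sqrt(19 + (1/2220)*(-1/38)*47857) = sqrt(19 - 47857/84360) = sqrt(1554983/84360) = sqrt(32794591470)/42180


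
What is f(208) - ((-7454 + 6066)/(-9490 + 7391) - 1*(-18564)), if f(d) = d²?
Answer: 51843912/2099 ≈ 24699.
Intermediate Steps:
f(208) - ((-7454 + 6066)/(-9490 + 7391) - 1*(-18564)) = 208² - ((-7454 + 6066)/(-9490 + 7391) - 1*(-18564)) = 43264 - (-1388/(-2099) + 18564) = 43264 - (-1388*(-1/2099) + 18564) = 43264 - (1388/2099 + 18564) = 43264 - 1*38967224/2099 = 43264 - 38967224/2099 = 51843912/2099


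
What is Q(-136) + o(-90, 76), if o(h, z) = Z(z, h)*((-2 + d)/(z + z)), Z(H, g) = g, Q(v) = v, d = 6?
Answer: -2629/19 ≈ -138.37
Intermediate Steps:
o(h, z) = 2*h/z (o(h, z) = h*((-2 + 6)/(z + z)) = h*(4/((2*z))) = h*(4*(1/(2*z))) = h*(2/z) = 2*h/z)
Q(-136) + o(-90, 76) = -136 + 2*(-90)/76 = -136 + 2*(-90)*(1/76) = -136 - 45/19 = -2629/19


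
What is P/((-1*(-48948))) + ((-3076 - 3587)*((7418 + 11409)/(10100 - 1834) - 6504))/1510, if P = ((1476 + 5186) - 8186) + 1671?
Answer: 365163527321671/12728172785 ≈ 28689.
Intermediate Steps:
P = 147 (P = (6662 - 8186) + 1671 = -1524 + 1671 = 147)
P/((-1*(-48948))) + ((-3076 - 3587)*((7418 + 11409)/(10100 - 1834) - 6504))/1510 = 147/((-1*(-48948))) + ((-3076 - 3587)*((7418 + 11409)/(10100 - 1834) - 6504))/1510 = 147/48948 - 6663*(18827/8266 - 6504)*(1/1510) = 147*(1/48948) - 6663*(18827*(1/8266) - 6504)*(1/1510) = 49/16316 - 6663*(18827/8266 - 6504)*(1/1510) = 49/16316 - 6663*(-53743237/8266)*(1/1510) = 49/16316 + (358091188131/8266)*(1/1510) = 49/16316 + 358091188131/12481660 = 365163527321671/12728172785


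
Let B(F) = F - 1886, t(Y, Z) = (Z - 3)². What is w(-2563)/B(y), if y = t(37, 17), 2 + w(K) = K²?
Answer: -6568967/1690 ≈ -3887.0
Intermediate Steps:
t(Y, Z) = (-3 + Z)²
w(K) = -2 + K²
y = 196 (y = (-3 + 17)² = 14² = 196)
B(F) = -1886 + F
w(-2563)/B(y) = (-2 + (-2563)²)/(-1886 + 196) = (-2 + 6568969)/(-1690) = 6568967*(-1/1690) = -6568967/1690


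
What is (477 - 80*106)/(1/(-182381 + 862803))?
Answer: -5445417266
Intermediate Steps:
(477 - 80*106)/(1/(-182381 + 862803)) = (477 - 8480)/(1/680422) = -8003/1/680422 = -8003*680422 = -5445417266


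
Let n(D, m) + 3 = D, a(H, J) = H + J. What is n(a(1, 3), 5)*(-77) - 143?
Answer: -220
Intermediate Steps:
n(D, m) = -3 + D
n(a(1, 3), 5)*(-77) - 143 = (-3 + (1 + 3))*(-77) - 143 = (-3 + 4)*(-77) - 143 = 1*(-77) - 143 = -77 - 143 = -220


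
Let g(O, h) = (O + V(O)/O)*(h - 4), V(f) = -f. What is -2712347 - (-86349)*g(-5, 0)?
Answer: -639971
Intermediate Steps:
g(O, h) = (-1 + O)*(-4 + h) (g(O, h) = (O + (-O)/O)*(h - 4) = (O - 1)*(-4 + h) = (-1 + O)*(-4 + h))
-2712347 - (-86349)*g(-5, 0) = -2712347 - (-86349)*(4 - 1*0 - 5*(-4 + 0)) = -2712347 - (-86349)*(4 + 0 - 5*(-4)) = -2712347 - (-86349)*(4 + 0 + 20) = -2712347 - (-86349)*24 = -2712347 - 1*(-2072376) = -2712347 + 2072376 = -639971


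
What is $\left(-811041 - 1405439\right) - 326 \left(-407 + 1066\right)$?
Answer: $-2431314$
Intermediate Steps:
$\left(-811041 - 1405439\right) - 326 \left(-407 + 1066\right) = -2216480 - 214834 = -2431314$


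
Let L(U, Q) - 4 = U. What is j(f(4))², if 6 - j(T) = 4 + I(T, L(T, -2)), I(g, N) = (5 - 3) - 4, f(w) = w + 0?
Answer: 16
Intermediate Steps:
f(w) = w
L(U, Q) = 4 + U
I(g, N) = -2 (I(g, N) = 2 - 4 = -2)
j(T) = 4 (j(T) = 6 - (4 - 2) = 6 - 1*2 = 6 - 2 = 4)
j(f(4))² = 4² = 16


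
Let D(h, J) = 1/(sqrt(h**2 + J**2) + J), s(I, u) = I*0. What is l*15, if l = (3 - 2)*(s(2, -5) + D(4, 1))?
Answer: -15/16 + 15*sqrt(17)/16 ≈ 2.9279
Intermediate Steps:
s(I, u) = 0
D(h, J) = 1/(J + sqrt(J**2 + h**2)) (D(h, J) = 1/(sqrt(J**2 + h**2) + J) = 1/(J + sqrt(J**2 + h**2)))
l = 1/(1 + sqrt(17)) (l = (3 - 2)*(0 + 1/(1 + sqrt(1**2 + 4**2))) = 1*(0 + 1/(1 + sqrt(1 + 16))) = 1*(0 + 1/(1 + sqrt(17))) = 1/(1 + sqrt(17)) ≈ 0.19519)
l*15 = (-1/16 + sqrt(17)/16)*15 = -15/16 + 15*sqrt(17)/16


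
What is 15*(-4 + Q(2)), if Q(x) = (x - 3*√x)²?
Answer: 270 - 180*√2 ≈ 15.442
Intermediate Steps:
15*(-4 + Q(2)) = 15*(-4 + (-1*2 + 3*√2)²) = 15*(-4 + (-2 + 3*√2)²) = -60 + 15*(-2 + 3*√2)²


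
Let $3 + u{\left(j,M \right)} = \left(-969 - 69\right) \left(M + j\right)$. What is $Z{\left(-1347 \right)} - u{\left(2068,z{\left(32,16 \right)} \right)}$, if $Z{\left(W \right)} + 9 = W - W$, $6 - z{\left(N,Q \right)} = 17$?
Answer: $2135160$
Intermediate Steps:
$z{\left(N,Q \right)} = -11$ ($z{\left(N,Q \right)} = 6 - 17 = -11$)
$Z{\left(W \right)} = -9$ ($Z{\left(W \right)} = -9 + \left(W - W\right) = -9 + 0 = -9$)
$u{\left(j,M \right)} = -3 - 1038 M - 1038 j$ ($u{\left(j,M \right)} = -3 + \left(-969 - 69\right) \left(M + j\right) = -3 - 1038 \left(M + j\right) = -3 - \left(1038 M + 1038 j\right) = -3 - 1038 M - 1038 j$)
$Z{\left(-1347 \right)} - u{\left(2068,z{\left(32,16 \right)} \right)} = -9 - \left(-3 - -11418 - 2146584\right) = -9 - \left(-3 + 11418 - 2146584\right) = -9 - -2135169 = -9 + 2135169 = 2135160$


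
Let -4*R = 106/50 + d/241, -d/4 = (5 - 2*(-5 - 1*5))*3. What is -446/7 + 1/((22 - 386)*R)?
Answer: -30566829/479843 ≈ -63.702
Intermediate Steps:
d = -300 (d = -4*(5 - 2*(-5 - 1*5))*3 = -4*(5 - 2*(-5 - 5))*3 = -4*(5 - 2*(-10))*3 = -4*(5 + 20)*3 = -100*3 = -4*75 = -300)
R = -5273/24100 (R = -(106/50 - 300/241)/4 = -(106*(1/50) - 300*1/241)/4 = -(53/25 - 300/241)/4 = -¼*5273/6025 = -5273/24100 ≈ -0.21880)
-446/7 + 1/((22 - 386)*R) = -446/7 + 1/((22 - 386)*(-5273/24100)) = -446*⅐ - 24100/5273/(-364) = -446/7 - 1/364*(-24100/5273) = -446/7 + 6025/479843 = -30566829/479843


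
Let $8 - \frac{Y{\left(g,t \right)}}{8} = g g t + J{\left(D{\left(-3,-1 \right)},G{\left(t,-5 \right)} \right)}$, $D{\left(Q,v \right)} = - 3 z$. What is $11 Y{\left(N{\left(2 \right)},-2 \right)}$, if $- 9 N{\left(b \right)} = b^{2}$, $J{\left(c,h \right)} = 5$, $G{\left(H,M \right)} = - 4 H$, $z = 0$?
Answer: $\frac{24200}{81} \approx 298.77$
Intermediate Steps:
$D{\left(Q,v \right)} = 0$ ($D{\left(Q,v \right)} = \left(-3\right) 0 = 0$)
$N{\left(b \right)} = - \frac{b^{2}}{9}$
$Y{\left(g,t \right)} = 24 - 8 t g^{2}$ ($Y{\left(g,t \right)} = 64 - 8 \left(g g t + 5\right) = 64 - 8 \left(g^{2} t + 5\right) = 64 - 8 \left(t g^{2} + 5\right) = 64 - 8 \left(5 + t g^{2}\right) = 64 - \left(40 + 8 t g^{2}\right) = 24 - 8 t g^{2}$)
$11 Y{\left(N{\left(2 \right)},-2 \right)} = 11 \left(24 - - 16 \left(- \frac{2^{2}}{9}\right)^{2}\right) = 11 \left(24 - - 16 \left(\left(- \frac{1}{9}\right) 4\right)^{2}\right) = 11 \left(24 - - 16 \left(- \frac{4}{9}\right)^{2}\right) = 11 \left(24 - \left(-16\right) \frac{16}{81}\right) = 11 \left(24 + \frac{256}{81}\right) = 11 \cdot \frac{2200}{81} = \frac{24200}{81}$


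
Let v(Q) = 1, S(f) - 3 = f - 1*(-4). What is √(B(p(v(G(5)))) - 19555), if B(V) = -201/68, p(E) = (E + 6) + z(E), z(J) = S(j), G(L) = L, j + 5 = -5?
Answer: I*√22608997/34 ≈ 139.85*I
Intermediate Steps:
j = -10 (j = -5 - 5 = -10)
S(f) = 7 + f (S(f) = 3 + (f - 1*(-4)) = 3 + (f + 4) = 3 + (4 + f) = 7 + f)
z(J) = -3 (z(J) = 7 - 10 = -3)
p(E) = 3 + E (p(E) = (E + 6) - 3 = (6 + E) - 3 = 3 + E)
B(V) = -201/68 (B(V) = -201*1/68 = -201/68)
√(B(p(v(G(5)))) - 19555) = √(-201/68 - 19555) = √(-1329941/68) = I*√22608997/34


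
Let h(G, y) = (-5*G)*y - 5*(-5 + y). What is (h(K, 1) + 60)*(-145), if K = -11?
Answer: -19575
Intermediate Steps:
h(G, y) = 25 - 5*y - 5*G*y (h(G, y) = -5*G*y + (25 - 5*y) = 25 - 5*y - 5*G*y)
(h(K, 1) + 60)*(-145) = ((25 - 5*1 - 5*(-11)*1) + 60)*(-145) = ((25 - 5 + 55) + 60)*(-145) = (75 + 60)*(-145) = 135*(-145) = -19575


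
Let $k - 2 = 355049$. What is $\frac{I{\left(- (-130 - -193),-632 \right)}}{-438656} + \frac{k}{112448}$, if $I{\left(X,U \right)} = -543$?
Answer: $\frac{2434473605}{770718592} \approx 3.1587$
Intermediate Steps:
$k = 355051$ ($k = 2 + 355049 = 355051$)
$\frac{I{\left(- (-130 - -193),-632 \right)}}{-438656} + \frac{k}{112448} = - \frac{543}{-438656} + \frac{355051}{112448} = \left(-543\right) \left(- \frac{1}{438656}\right) + 355051 \cdot \frac{1}{112448} = \frac{543}{438656} + \frac{355051}{112448} = \frac{2434473605}{770718592}$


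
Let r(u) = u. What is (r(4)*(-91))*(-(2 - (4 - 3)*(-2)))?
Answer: 1456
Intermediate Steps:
(r(4)*(-91))*(-(2 - (4 - 3)*(-2))) = (4*(-91))*(-(2 - (4 - 3)*(-2))) = -(-364)*(2 - (-2)) = -(-364)*(2 - 1*(-2)) = -(-364)*(2 + 2) = -(-364)*4 = -364*(-4) = 1456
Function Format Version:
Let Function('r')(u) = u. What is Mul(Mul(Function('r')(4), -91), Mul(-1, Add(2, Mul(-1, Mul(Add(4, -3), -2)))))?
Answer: 1456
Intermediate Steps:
Mul(Mul(Function('r')(4), -91), Mul(-1, Add(2, Mul(-1, Mul(Add(4, -3), -2))))) = Mul(Mul(4, -91), Mul(-1, Add(2, Mul(-1, Mul(Add(4, -3), -2))))) = Mul(-364, Mul(-1, Add(2, Mul(-1, Mul(1, -2))))) = Mul(-364, Mul(-1, Add(2, Mul(-1, -2)))) = Mul(-364, Mul(-1, Add(2, 2))) = Mul(-364, Mul(-1, 4)) = Mul(-364, -4) = 1456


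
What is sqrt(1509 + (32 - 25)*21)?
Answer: 6*sqrt(46) ≈ 40.694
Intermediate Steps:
sqrt(1509 + (32 - 25)*21) = sqrt(1509 + 7*21) = sqrt(1509 + 147) = sqrt(1656) = 6*sqrt(46)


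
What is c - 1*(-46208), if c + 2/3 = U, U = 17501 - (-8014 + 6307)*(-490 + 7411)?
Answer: 35633566/3 ≈ 1.1878e+7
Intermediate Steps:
U = 11831648 (U = 17501 - (-1707)*6921 = 17501 - 1*(-11814147) = 17501 + 11814147 = 11831648)
c = 35494942/3 (c = -⅔ + 11831648 = 35494942/3 ≈ 1.1832e+7)
c - 1*(-46208) = 35494942/3 - 1*(-46208) = 35494942/3 + 46208 = 35633566/3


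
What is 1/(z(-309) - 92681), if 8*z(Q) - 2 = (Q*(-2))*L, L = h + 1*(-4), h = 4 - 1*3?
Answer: -2/185825 ≈ -1.0763e-5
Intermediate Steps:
h = 1 (h = 4 - 3 = 1)
L = -3 (L = 1 + 1*(-4) = 1 - 4 = -3)
z(Q) = ¼ + 3*Q/4 (z(Q) = ¼ + ((Q*(-2))*(-3))/8 = ¼ + (-2*Q*(-3))/8 = ¼ + (6*Q)/8 = ¼ + 3*Q/4)
1/(z(-309) - 92681) = 1/((¼ + (¾)*(-309)) - 92681) = 1/((¼ - 927/4) - 92681) = 1/(-463/2 - 92681) = 1/(-185825/2) = -2/185825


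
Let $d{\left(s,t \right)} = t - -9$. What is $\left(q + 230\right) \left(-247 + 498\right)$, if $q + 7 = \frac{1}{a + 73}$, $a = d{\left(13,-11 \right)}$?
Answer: $\frac{3974334}{71} \approx 55977.0$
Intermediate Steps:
$d{\left(s,t \right)} = 9 + t$ ($d{\left(s,t \right)} = t + 9 = 9 + t$)
$a = -2$ ($a = 9 - 11 = -2$)
$q = - \frac{496}{71}$ ($q = -7 + \frac{1}{-2 + 73} = -7 + \frac{1}{71} = - \frac{496}{71} \approx -6.9859$)
$\left(q + 230\right) \left(-247 + 498\right) = \left(- \frac{496}{71} + 230\right) \left(-247 + 498\right) = \frac{15834}{71} \cdot 251 = \frac{3974334}{71}$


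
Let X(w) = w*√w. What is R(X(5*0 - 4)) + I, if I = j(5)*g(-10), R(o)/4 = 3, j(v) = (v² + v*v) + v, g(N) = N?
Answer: -538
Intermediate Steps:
j(v) = v + 2*v² (j(v) = (v² + v²) + v = 2*v² + v = v + 2*v²)
X(w) = w^(3/2)
R(o) = 12 (R(o) = 4*3 = 12)
I = -550 (I = (5*(1 + 2*5))*(-10) = (5*(1 + 10))*(-10) = (5*11)*(-10) = 55*(-10) = -550)
R(X(5*0 - 4)) + I = 12 - 550 = -538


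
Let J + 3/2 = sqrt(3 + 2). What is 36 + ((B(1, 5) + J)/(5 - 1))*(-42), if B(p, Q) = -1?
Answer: 249/4 - 21*sqrt(5)/2 ≈ 38.771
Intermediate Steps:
J = -3/2 + sqrt(5) (J = -3/2 + sqrt(3 + 2) = -3/2 + sqrt(5) ≈ 0.73607)
36 + ((B(1, 5) + J)/(5 - 1))*(-42) = 36 + ((-1 + (-3/2 + sqrt(5)))/(5 - 1))*(-42) = 36 + ((-5/2 + sqrt(5))/4)*(-42) = 36 + ((-5/2 + sqrt(5))*(1/4))*(-42) = 36 + (-5/8 + sqrt(5)/4)*(-42) = 36 + (105/4 - 21*sqrt(5)/2) = 249/4 - 21*sqrt(5)/2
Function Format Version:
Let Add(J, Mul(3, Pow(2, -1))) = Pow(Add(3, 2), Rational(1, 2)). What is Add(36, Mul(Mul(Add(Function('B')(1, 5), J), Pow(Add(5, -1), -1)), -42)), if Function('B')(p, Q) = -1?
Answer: Add(Rational(249, 4), Mul(Rational(-21, 2), Pow(5, Rational(1, 2)))) ≈ 38.771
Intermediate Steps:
J = Add(Rational(-3, 2), Pow(5, Rational(1, 2))) (J = Add(Rational(-3, 2), Pow(Add(3, 2), Rational(1, 2))) = Add(Rational(-3, 2), Pow(5, Rational(1, 2))) ≈ 0.73607)
Add(36, Mul(Mul(Add(Function('B')(1, 5), J), Pow(Add(5, -1), -1)), -42)) = Add(36, Mul(Mul(Add(-1, Add(Rational(-3, 2), Pow(5, Rational(1, 2)))), Pow(Add(5, -1), -1)), -42)) = Add(36, Mul(Mul(Add(Rational(-5, 2), Pow(5, Rational(1, 2))), Pow(4, -1)), -42)) = Add(36, Mul(Mul(Add(Rational(-5, 2), Pow(5, Rational(1, 2))), Rational(1, 4)), -42)) = Add(36, Mul(Add(Rational(-5, 8), Mul(Rational(1, 4), Pow(5, Rational(1, 2)))), -42)) = Add(36, Add(Rational(105, 4), Mul(Rational(-21, 2), Pow(5, Rational(1, 2))))) = Add(Rational(249, 4), Mul(Rational(-21, 2), Pow(5, Rational(1, 2))))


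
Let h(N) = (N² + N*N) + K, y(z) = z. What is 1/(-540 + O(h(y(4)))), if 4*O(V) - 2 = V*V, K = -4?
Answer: -2/687 ≈ -0.0029112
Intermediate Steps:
h(N) = -4 + 2*N² (h(N) = (N² + N*N) - 4 = (N² + N²) - 4 = 2*N² - 4 = -4 + 2*N²)
O(V) = ½ + V²/4 (O(V) = ½ + (V*V)/4 = ½ + V²/4)
1/(-540 + O(h(y(4)))) = 1/(-540 + (½ + (-4 + 2*4²)²/4)) = 1/(-540 + (½ + (-4 + 2*16)²/4)) = 1/(-540 + (½ + (-4 + 32)²/4)) = 1/(-540 + (½ + (¼)*28²)) = 1/(-540 + (½ + (¼)*784)) = 1/(-540 + (½ + 196)) = 1/(-540 + 393/2) = 1/(-687/2) = -2/687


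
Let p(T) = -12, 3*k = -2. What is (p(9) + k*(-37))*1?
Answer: 38/3 ≈ 12.667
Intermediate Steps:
k = -2/3 (k = (1/3)*(-2) = -2/3 ≈ -0.66667)
(p(9) + k*(-37))*1 = (-12 - 2/3*(-37))*1 = (-12 + 74/3)*1 = (38/3)*1 = 38/3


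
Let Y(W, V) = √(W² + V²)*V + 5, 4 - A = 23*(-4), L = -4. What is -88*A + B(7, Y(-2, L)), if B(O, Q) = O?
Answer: -8441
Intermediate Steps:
A = 96 (A = 4 - 23*(-4) = 4 - 1*(-92) = 4 + 92 = 96)
Y(W, V) = 5 + V*√(V² + W²) (Y(W, V) = √(V² + W²)*V + 5 = V*√(V² + W²) + 5 = 5 + V*√(V² + W²))
-88*A + B(7, Y(-2, L)) = -88*96 + 7 = -8448 + 7 = -8441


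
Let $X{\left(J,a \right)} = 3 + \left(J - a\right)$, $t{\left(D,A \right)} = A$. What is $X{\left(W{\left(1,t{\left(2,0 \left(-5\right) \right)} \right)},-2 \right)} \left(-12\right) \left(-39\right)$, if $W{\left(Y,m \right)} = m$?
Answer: $2340$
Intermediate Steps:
$X{\left(J,a \right)} = 3 + J - a$
$X{\left(W{\left(1,t{\left(2,0 \left(-5\right) \right)} \right)},-2 \right)} \left(-12\right) \left(-39\right) = \left(3 + 0 \left(-5\right) - -2\right) \left(-12\right) \left(-39\right) = \left(3 + 0 + 2\right) \left(-12\right) \left(-39\right) = 5 \left(-12\right) \left(-39\right) = \left(-60\right) \left(-39\right) = 2340$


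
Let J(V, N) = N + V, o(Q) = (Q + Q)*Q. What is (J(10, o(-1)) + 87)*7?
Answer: 693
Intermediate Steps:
o(Q) = 2*Q² (o(Q) = (2*Q)*Q = 2*Q²)
(J(10, o(-1)) + 87)*7 = ((2*(-1)² + 10) + 87)*7 = ((2*1 + 10) + 87)*7 = ((2 + 10) + 87)*7 = (12 + 87)*7 = 99*7 = 693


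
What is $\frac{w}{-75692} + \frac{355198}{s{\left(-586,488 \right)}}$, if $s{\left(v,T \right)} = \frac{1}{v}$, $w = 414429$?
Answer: $- \frac{15754989565805}{75692} \approx -2.0815 \cdot 10^{8}$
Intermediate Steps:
$\frac{w}{-75692} + \frac{355198}{s{\left(-586,488 \right)}} = \frac{414429}{-75692} + \frac{355198}{\frac{1}{-586}} = 414429 \left(- \frac{1}{75692}\right) + \frac{355198}{- \frac{1}{586}} = - \frac{414429}{75692} + 355198 \left(-586\right) = - \frac{414429}{75692} - 208146028 = - \frac{15754989565805}{75692}$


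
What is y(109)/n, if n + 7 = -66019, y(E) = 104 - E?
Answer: 5/66026 ≈ 7.5728e-5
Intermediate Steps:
n = -66026 (n = -7 - 66019 = -66026)
y(109)/n = (104 - 1*109)/(-66026) = (104 - 109)*(-1/66026) = -5*(-1/66026) = 5/66026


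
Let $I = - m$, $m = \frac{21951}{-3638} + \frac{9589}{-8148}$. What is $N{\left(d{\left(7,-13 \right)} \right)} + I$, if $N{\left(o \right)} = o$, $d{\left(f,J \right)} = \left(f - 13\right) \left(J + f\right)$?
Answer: $\frac{640434397}{14821212} \approx 43.211$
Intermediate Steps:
$m = - \frac{106870765}{14821212}$ ($m = 21951 \left(- \frac{1}{3638}\right) + 9589 \left(- \frac{1}{8148}\right) = - \frac{21951}{3638} - \frac{9589}{8148} = - \frac{106870765}{14821212} \approx -7.2107$)
$d{\left(f,J \right)} = \left(-13 + f\right) \left(J + f\right)$
$I = \frac{106870765}{14821212}$ ($I = \left(-1\right) \left(- \frac{106870765}{14821212}\right) = \frac{106870765}{14821212} \approx 7.2107$)
$N{\left(d{\left(7,-13 \right)} \right)} + I = \left(7^{2} - -169 - 91 - 91\right) + \frac{106870765}{14821212} = \left(49 + 169 - 91 - 91\right) + \frac{106870765}{14821212} = 36 + \frac{106870765}{14821212} = \frac{640434397}{14821212}$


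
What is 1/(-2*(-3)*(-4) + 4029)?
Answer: 1/4005 ≈ 0.00024969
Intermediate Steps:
1/(-2*(-3)*(-4) + 4029) = 1/(6*(-4) + 4029) = 1/(-24 + 4029) = 1/4005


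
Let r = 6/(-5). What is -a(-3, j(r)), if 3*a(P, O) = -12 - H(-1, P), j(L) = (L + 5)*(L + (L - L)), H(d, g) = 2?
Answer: 14/3 ≈ 4.6667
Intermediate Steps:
r = -6/5 (r = 6*(-1/5) = -6/5 ≈ -1.2000)
j(L) = L*(5 + L) (j(L) = (5 + L)*(L + 0) = (5 + L)*L = L*(5 + L))
a(P, O) = -14/3 (a(P, O) = (-12 - 1*2)/3 = (-12 - 2)/3 = (1/3)*(-14) = -14/3)
-a(-3, j(r)) = -1*(-14/3) = 14/3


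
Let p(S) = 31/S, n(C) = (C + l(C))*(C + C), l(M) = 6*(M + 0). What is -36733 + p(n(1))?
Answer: -514231/14 ≈ -36731.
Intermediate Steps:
l(M) = 6*M
n(C) = 14*C² (n(C) = (C + 6*C)*(C + C) = (7*C)*(2*C) = 14*C²)
-36733 + p(n(1)) = -36733 + 31/((14*1²)) = -36733 + 31/((14*1)) = -36733 + 31/14 = -514231/14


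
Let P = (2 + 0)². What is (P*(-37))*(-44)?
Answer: 6512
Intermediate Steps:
P = 4 (P = 2² = 4)
(P*(-37))*(-44) = (4*(-37))*(-44) = -148*(-44) = 6512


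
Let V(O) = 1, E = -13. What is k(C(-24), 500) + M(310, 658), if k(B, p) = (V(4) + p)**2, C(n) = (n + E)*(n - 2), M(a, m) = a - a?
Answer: 251001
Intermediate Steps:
M(a, m) = 0
C(n) = (-13 + n)*(-2 + n) (C(n) = (n - 13)*(n - 2) = (-13 + n)*(-2 + n))
k(B, p) = (1 + p)**2
k(C(-24), 500) + M(310, 658) = (1 + 500)**2 + 0 = 501**2 + 0 = 251001 + 0 = 251001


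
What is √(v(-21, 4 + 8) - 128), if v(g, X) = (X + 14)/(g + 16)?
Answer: 3*I*√370/5 ≈ 11.541*I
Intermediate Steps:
v(g, X) = (14 + X)/(16 + g)
√(v(-21, 4 + 8) - 128) = √((14 + (4 + 8))/(16 - 21) - 128) = √((14 + 12)/(-5) - 128) = √(-⅕*26 - 128) = √(-26/5 - 128) = √(-666/5) = 3*I*√370/5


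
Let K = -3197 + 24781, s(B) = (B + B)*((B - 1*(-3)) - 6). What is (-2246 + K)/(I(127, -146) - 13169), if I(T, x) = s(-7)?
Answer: -6446/4343 ≈ -1.4842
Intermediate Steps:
s(B) = 2*B*(-3 + B) (s(B) = (2*B)*((B + 3) - 6) = (2*B)*((3 + B) - 6) = (2*B)*(-3 + B) = 2*B*(-3 + B))
K = 21584
I(T, x) = 140 (I(T, x) = 2*(-7)*(-3 - 7) = 2*(-7)*(-10) = 140)
(-2246 + K)/(I(127, -146) - 13169) = (-2246 + 21584)/(140 - 13169) = 19338/(-13029) = 19338*(-1/13029) = -6446/4343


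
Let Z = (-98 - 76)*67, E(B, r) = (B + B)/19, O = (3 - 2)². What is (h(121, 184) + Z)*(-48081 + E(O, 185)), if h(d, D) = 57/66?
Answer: 234282958409/418 ≈ 5.6049e+8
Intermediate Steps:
O = 1 (O = 1² = 1)
h(d, D) = 19/22 (h(d, D) = 57*(1/66) = 19/22)
E(B, r) = 2*B/19 (E(B, r) = (2*B)*(1/19) = 2*B/19)
Z = -11658 (Z = -174*67 = -11658)
(h(121, 184) + Z)*(-48081 + E(O, 185)) = (19/22 - 11658)*(-48081 + (2/19)*1) = -256457*(-48081 + 2/19)/22 = -256457/22*(-913537/19) = 234282958409/418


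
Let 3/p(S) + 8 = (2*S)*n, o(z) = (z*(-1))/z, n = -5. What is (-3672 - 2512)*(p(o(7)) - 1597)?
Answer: 9866572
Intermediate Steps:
o(z) = -1 (o(z) = (-z)/z = -1)
p(S) = 3/(-8 - 10*S) (p(S) = 3/(-8 + (2*S)*(-5)) = 3/(-8 - 10*S))
(-3672 - 2512)*(p(o(7)) - 1597) = (-3672 - 2512)*(3/(2*(-4 - 5*(-1))) - 1597) = -6184*(3/(2*(-4 + 5)) - 1597) = -6184*((3/2)/1 - 1597) = -6184*((3/2)*1 - 1597) = -6184*(3/2 - 1597) = -6184*(-3191/2) = 9866572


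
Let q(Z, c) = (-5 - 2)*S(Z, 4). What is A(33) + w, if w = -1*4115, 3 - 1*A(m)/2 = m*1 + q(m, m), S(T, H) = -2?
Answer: -4203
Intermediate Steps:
q(Z, c) = 14 (q(Z, c) = (-5 - 2)*(-2) = -7*(-2) = 14)
A(m) = -22 - 2*m (A(m) = 6 - 2*(m*1 + 14) = 6 - 2*(m + 14) = 6 - 2*(14 + m) = 6 + (-28 - 2*m) = -22 - 2*m)
w = -4115
A(33) + w = (-22 - 2*33) - 4115 = (-22 - 66) - 4115 = -88 - 4115 = -4203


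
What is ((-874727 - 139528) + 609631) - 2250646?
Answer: -2655270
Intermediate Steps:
((-874727 - 139528) + 609631) - 2250646 = (-1014255 + 609631) - 2250646 = -404624 - 2250646 = -2655270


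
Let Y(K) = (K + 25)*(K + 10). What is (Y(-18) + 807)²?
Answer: 564001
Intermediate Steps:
Y(K) = (10 + K)*(25 + K) (Y(K) = (25 + K)*(10 + K) = (10 + K)*(25 + K))
(Y(-18) + 807)² = ((250 + (-18)² + 35*(-18)) + 807)² = ((250 + 324 - 630) + 807)² = (-56 + 807)² = 751² = 564001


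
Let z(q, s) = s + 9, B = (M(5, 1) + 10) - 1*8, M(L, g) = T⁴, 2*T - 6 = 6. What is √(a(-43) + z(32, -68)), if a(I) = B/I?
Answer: I*√164905/43 ≈ 9.4438*I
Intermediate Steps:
T = 6 (T = 3 + (½)*6 = 3 + 3 = 6)
M(L, g) = 1296 (M(L, g) = 6⁴ = 1296)
B = 1298 (B = (1296 + 10) - 1*8 = 1306 - 8 = 1298)
z(q, s) = 9 + s
a(I) = 1298/I
√(a(-43) + z(32, -68)) = √(1298/(-43) + (9 - 68)) = √(1298*(-1/43) - 59) = √(-1298/43 - 59) = √(-3835/43) = I*√164905/43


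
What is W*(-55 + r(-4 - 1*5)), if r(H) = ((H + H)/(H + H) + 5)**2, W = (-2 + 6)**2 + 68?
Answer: -1596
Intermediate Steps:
W = 84 (W = 4**2 + 68 = 16 + 68 = 84)
r(H) = 36 (r(H) = ((2*H)/((2*H)) + 5)**2 = ((2*H)*(1/(2*H)) + 5)**2 = (1 + 5)**2 = 6**2 = 36)
W*(-55 + r(-4 - 1*5)) = 84*(-55 + 36) = 84*(-19) = -1596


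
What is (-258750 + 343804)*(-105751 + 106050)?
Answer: 25431146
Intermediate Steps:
(-258750 + 343804)*(-105751 + 106050) = 85054*299 = 25431146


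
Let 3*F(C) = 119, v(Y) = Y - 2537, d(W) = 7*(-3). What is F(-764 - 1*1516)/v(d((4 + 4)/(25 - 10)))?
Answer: -119/7674 ≈ -0.015507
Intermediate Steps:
d(W) = -21
v(Y) = -2537 + Y
F(C) = 119/3 (F(C) = (⅓)*119 = 119/3)
F(-764 - 1*1516)/v(d((4 + 4)/(25 - 10))) = 119/(3*(-2537 - 21)) = (119/3)/(-2558) = (119/3)*(-1/2558) = -119/7674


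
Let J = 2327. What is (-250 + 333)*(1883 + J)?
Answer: 349430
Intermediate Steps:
(-250 + 333)*(1883 + J) = (-250 + 333)*(1883 + 2327) = 83*4210 = 349430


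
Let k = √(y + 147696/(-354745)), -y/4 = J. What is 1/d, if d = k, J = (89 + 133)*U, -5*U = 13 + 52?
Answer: √40352525417530/682504764 ≈ 0.0093074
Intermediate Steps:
U = -13 (U = -(13 + 52)/5 = -⅕*65 = -13)
J = -2886 (J = (89 + 133)*(-13) = 222*(-13) = -2886)
y = 11544 (y = -4*(-2886) = 11544)
k = 6*√40352525417530/354745 (k = √(11544 + 147696/(-354745)) = √(11544 + 147696*(-1/354745)) = √(11544 - 147696/354745) = √(4095028584/354745) = 6*√40352525417530/354745 ≈ 107.44)
d = 6*√40352525417530/354745 ≈ 107.44
1/d = 1/(6*√40352525417530/354745) = √40352525417530/682504764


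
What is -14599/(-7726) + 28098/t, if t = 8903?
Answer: 347060045/68784578 ≈ 5.0456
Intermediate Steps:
-14599/(-7726) + 28098/t = -14599/(-7726) + 28098/8903 = -14599*(-1/7726) + 28098*(1/8903) = 14599/7726 + 28098/8903 = 347060045/68784578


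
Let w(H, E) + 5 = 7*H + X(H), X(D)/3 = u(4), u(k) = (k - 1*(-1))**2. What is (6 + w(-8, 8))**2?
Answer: 400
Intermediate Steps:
u(k) = (1 + k)**2 (u(k) = (k + 1)**2 = (1 + k)**2)
X(D) = 75 (X(D) = 3*(1 + 4)**2 = 3*5**2 = 3*25 = 75)
w(H, E) = 70 + 7*H (w(H, E) = -5 + (7*H + 75) = -5 + (75 + 7*H) = 70 + 7*H)
(6 + w(-8, 8))**2 = (6 + (70 + 7*(-8)))**2 = (6 + (70 - 56))**2 = (6 + 14)**2 = 20**2 = 400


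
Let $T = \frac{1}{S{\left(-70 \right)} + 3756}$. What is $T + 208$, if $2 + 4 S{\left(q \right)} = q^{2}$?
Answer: $\frac{2071890}{9961} \approx 208.0$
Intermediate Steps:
$S{\left(q \right)} = - \frac{1}{2} + \frac{q^{2}}{4}$
$T = \frac{2}{9961}$ ($T = \frac{1}{\left(- \frac{1}{2} + \frac{\left(-70\right)^{2}}{4}\right) + 3756} = \frac{1}{\left(- \frac{1}{2} + \frac{1}{4} \cdot 4900\right) + 3756} = \frac{1}{\left(- \frac{1}{2} + 1225\right) + 3756} = \frac{1}{\frac{2449}{2} + 3756} = \frac{1}{\frac{9961}{2}} = \frac{2}{9961} \approx 0.00020078$)
$T + 208 = \frac{2}{9961} + 208 = \frac{2071890}{9961}$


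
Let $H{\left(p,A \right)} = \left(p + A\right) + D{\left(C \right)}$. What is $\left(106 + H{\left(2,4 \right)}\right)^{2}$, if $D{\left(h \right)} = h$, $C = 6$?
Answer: $13924$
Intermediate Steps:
$H{\left(p,A \right)} = 6 + A + p$ ($H{\left(p,A \right)} = \left(p + A\right) + 6 = \left(A + p\right) + 6 = 6 + A + p$)
$\left(106 + H{\left(2,4 \right)}\right)^{2} = \left(106 + \left(6 + 4 + 2\right)\right)^{2} = \left(106 + 12\right)^{2} = 118^{2} = 13924$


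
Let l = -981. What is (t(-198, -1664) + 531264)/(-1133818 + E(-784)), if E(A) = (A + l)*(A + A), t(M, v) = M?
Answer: 4353/13391 ≈ 0.32507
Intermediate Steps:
E(A) = 2*A*(-981 + A) (E(A) = (A - 981)*(A + A) = (-981 + A)*(2*A) = 2*A*(-981 + A))
(t(-198, -1664) + 531264)/(-1133818 + E(-784)) = (-198 + 531264)/(-1133818 + 2*(-784)*(-981 - 784)) = 531066/(-1133818 + 2*(-784)*(-1765)) = 531066/(-1133818 + 2767520) = 531066/1633702 = 531066*(1/1633702) = 4353/13391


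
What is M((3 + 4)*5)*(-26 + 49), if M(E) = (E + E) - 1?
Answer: 1587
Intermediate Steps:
M(E) = -1 + 2*E (M(E) = 2*E - 1 = -1 + 2*E)
M((3 + 4)*5)*(-26 + 49) = (-1 + 2*((3 + 4)*5))*(-26 + 49) = (-1 + 2*(7*5))*23 = (-1 + 2*35)*23 = (-1 + 70)*23 = 69*23 = 1587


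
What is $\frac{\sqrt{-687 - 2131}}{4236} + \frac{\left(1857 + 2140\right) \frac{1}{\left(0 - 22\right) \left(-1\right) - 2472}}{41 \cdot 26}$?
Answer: $- \frac{571}{373100} + \frac{i \sqrt{2818}}{4236} \approx -0.0015304 + 0.012532 i$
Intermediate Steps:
$\frac{\sqrt{-687 - 2131}}{4236} + \frac{\left(1857 + 2140\right) \frac{1}{\left(0 - 22\right) \left(-1\right) - 2472}}{41 \cdot 26} = \sqrt{-2818} \cdot \frac{1}{4236} + \frac{3997 \frac{1}{\left(-22\right) \left(-1\right) - 2472}}{1066} = i \sqrt{2818} \cdot \frac{1}{4236} + \frac{3997}{22 - 2472} \cdot \frac{1}{1066} = \frac{i \sqrt{2818}}{4236} + \frac{3997}{-2450} \cdot \frac{1}{1066} = \frac{i \sqrt{2818}}{4236} + 3997 \left(- \frac{1}{2450}\right) \frac{1}{1066} = \frac{i \sqrt{2818}}{4236} - \frac{571}{373100} = - \frac{571}{373100} + \frac{i \sqrt{2818}}{4236}$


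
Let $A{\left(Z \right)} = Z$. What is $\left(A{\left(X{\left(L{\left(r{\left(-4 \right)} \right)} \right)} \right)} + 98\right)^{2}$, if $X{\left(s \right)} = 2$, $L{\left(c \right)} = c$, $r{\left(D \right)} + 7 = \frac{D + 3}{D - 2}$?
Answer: $10000$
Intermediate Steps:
$r{\left(D \right)} = -7 + \frac{3 + D}{-2 + D}$ ($r{\left(D \right)} = -7 + \frac{D + 3}{D - 2} = -7 + \frac{3 + D}{-2 + D}$)
$\left(A{\left(X{\left(L{\left(r{\left(-4 \right)} \right)} \right)} \right)} + 98\right)^{2} = \left(2 + 98\right)^{2} = 100^{2} = 10000$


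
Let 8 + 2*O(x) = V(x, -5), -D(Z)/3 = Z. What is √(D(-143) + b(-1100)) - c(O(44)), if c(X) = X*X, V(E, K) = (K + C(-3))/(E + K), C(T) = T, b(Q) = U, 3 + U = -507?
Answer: -25600/1521 + 9*I ≈ -16.831 + 9.0*I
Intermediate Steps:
U = -510 (U = -3 - 507 = -510)
b(Q) = -510
D(Z) = -3*Z
V(E, K) = (-3 + K)/(E + K) (V(E, K) = (K - 3)/(E + K) = (-3 + K)/(E + K))
O(x) = -4 - 4/(-5 + x) (O(x) = -4 + ((-3 - 5)/(x - 5))/2 = -4 + (-8/(-5 + x))/2 = -4 - 4/(-5 + x))
c(X) = X²
√(D(-143) + b(-1100)) - c(O(44)) = √(-3*(-143) - 510) - (4*(4 - 1*44)/(-5 + 44))² = √(429 - 510) - (4*(4 - 44)/39)² = √(-81) - (4*(1/39)*(-40))² = 9*I - (-160/39)² = 9*I - 1*25600/1521 = 9*I - 25600/1521 = -25600/1521 + 9*I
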